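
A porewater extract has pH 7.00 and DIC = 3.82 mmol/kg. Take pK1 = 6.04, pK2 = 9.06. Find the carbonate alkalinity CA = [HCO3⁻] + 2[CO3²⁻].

CA = 3.48 mmol/kg

CA = [HCO3⁻] + 2[CO3²⁻] = (α₁ + 2α₂)·DIC
At pH 7.00: [H⁺]/K1 = 10^-0.96 = 0.10965, K2/[H⁺] = 10^-2.06 = 0.0087096
α₁ = 1/(1 + 0.10965 + 0.0087096) = 1/1.1184 = 0.8942; α₂ = α₁·K2/[H⁺] = 0.007788
α₁ + 2α₂ = 0.9097
CA = 0.9097 × 3.82 = 3.48 mmol/kg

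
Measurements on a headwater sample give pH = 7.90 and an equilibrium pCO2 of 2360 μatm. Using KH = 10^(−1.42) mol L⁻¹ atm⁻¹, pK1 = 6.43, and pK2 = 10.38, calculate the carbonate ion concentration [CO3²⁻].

[CO3²⁻] = 8.77 μmol/L

[CO2*] = KH · pCO2 = 10^(−1.42) × 2360×10^-6 = 8.972×10^-5 mol/L
α₀ = 1/(1 + K1/[H⁺] + K1K2/[H⁺]²) = 1/(1 + 10^+1.47 + 10^-1.01) = 0.03267
DIC = [CO2*]/α₀ = 8.972×10^-5 / 0.03267 = 2.746 mmol/L
[CO3²⁻] = α₂·DIC; α₂ = 0.003193, so [CO3²⁻] = 0.003193 × 2.746 = 0.00877 mmol/L = 8.77 μmol/L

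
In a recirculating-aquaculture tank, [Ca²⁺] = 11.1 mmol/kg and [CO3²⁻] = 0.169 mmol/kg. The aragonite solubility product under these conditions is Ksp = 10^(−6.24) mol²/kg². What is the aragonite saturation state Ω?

Ω = 3.26

Ksp = 10^(−6.24) = 5.754×10^-7
Ω = [Ca²⁺][CO3²⁻]/Ksp = (11.1×10^-3)(0.169×10^-3) / 5.754×10^-7 = 3.26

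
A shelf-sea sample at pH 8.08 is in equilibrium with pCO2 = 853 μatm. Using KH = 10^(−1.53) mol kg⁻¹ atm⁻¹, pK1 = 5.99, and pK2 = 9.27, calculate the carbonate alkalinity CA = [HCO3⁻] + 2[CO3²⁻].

[CO2*] = KH · pCO2 = 10^(−1.53) × 853×10^-6 = 2.517×10^-5 mol/kg
α₀ = 1/(1 + K1/[H⁺] + K1K2/[H⁺]²) = 1/(1 + 10^+2.09 + 10^+0.90) = 0.007577
DIC = [CO2*]/α₀ = 2.517×10^-5 / 0.007577 = 3.322 mmol/kg
CA = (α₁ + 2α₂)·DIC = (0.9322 + 2×0.06019) × 3.322 = 3.50 mmol/kg

CA = 3.50 mmol/kg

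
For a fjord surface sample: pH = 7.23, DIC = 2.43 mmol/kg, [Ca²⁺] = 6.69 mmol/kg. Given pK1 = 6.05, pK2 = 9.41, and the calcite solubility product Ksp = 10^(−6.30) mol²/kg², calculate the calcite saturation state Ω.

Ω = 0.200

α₂ = 1 / (1 + [H⁺]/K2 + [H⁺]²/(K1K2)) = 1 / (1 + 10^+2.18 + 10^+1.00)
   = 1 / (1 + 151.36 + 10.000) = 1/162.36 = 0.006159
[CO3²⁻] = α₂ × DIC = 0.006159 × 2.43 = 0.01497 mmol/kg = 14.97 μmol/kg
Ksp = 10^(−6.30) = 5.012×10^-7
Ω = [Ca²⁺][CO3²⁻]/Ksp = (6.69×10^-3)(1.497×10^-5) / 5.012×10^-7 = 0.200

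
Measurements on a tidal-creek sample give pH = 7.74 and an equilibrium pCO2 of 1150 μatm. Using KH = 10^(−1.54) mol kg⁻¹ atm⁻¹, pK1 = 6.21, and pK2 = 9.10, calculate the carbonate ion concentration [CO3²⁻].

[CO3²⁻] = 0.0491 mmol/kg

[CO2*] = KH · pCO2 = 10^(−1.54) × 1150×10^-6 = 3.317×10^-5 mol/kg
α₀ = 1/(1 + K1/[H⁺] + K1K2/[H⁺]²) = 1/(1 + 10^+1.53 + 10^+0.17) = 0.02750
DIC = [CO2*]/α₀ = 3.317×10^-5 / 0.02750 = 1.206 mmol/kg
[CO3²⁻] = α₂·DIC; α₂ = 0.04068, so [CO3²⁻] = 0.04068 × 1.206 = 0.0491 mmol/kg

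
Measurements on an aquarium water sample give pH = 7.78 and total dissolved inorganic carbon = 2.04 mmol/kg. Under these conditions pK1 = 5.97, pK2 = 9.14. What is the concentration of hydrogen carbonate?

α₁ = 1 / (1 + [H⁺]/K1 + K2/[H⁺]) = 1 / (1 + 10^-1.81 + 10^-1.36)
   = 1 / (1 + 0.015488 + 0.043652) = 1/1.0591 = 0.9442
[HCO3⁻] = α₁ × DIC = 0.9442 × 2.04 = 1.93 mmol/kg

[HCO3⁻] = 1.93 mmol/kg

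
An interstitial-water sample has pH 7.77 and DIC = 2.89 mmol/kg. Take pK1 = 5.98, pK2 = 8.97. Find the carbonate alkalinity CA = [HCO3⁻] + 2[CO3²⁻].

CA = [HCO3⁻] + 2[CO3²⁻] = (α₁ + 2α₂)·DIC
At pH 7.77: [H⁺]/K1 = 10^-1.79 = 0.016218, K2/[H⁺] = 10^-1.20 = 0.063096
α₁ = 1/(1 + 0.016218 + 0.063096) = 1/1.0793 = 0.9265; α₂ = α₁·K2/[H⁺] = 0.05846
α₁ + 2α₂ = 1.0434
CA = 1.0434 × 2.89 = 3.02 mmol/kg

CA = 3.02 mmol/kg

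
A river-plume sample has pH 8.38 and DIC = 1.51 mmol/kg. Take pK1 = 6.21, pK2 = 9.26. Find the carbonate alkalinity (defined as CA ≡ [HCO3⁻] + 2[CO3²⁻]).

CA = 1.68 mmol/kg

CA = [HCO3⁻] + 2[CO3²⁻] = (α₁ + 2α₂)·DIC
At pH 8.38: [H⁺]/K1 = 10^-2.17 = 0.0067608, K2/[H⁺] = 10^-0.88 = 0.13183
α₁ = 1/(1 + 0.0067608 + 0.13183) = 1/1.1386 = 0.8783; α₂ = α₁·K2/[H⁺] = 0.1158
α₁ + 2α₂ = 1.1098
CA = 1.1098 × 1.51 = 1.68 mmol/kg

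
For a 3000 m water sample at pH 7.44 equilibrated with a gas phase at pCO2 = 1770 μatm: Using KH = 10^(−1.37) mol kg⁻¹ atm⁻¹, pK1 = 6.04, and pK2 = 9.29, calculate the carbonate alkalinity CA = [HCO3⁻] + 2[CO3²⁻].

CA = 1.95 mmol/kg

[CO2*] = KH · pCO2 = 10^(−1.37) × 1770×10^-6 = 7.550×10^-5 mol/kg
α₀ = 1/(1 + K1/[H⁺] + K1K2/[H⁺]²) = 1/(1 + 10^+1.40 + 10^-0.45) = 0.03777
DIC = [CO2*]/α₀ = 7.550×10^-5 / 0.03777 = 1.999 mmol/kg
CA = (α₁ + 2α₂)·DIC = (0.9488 + 2×0.01340) × 1.999 = 1.95 mmol/kg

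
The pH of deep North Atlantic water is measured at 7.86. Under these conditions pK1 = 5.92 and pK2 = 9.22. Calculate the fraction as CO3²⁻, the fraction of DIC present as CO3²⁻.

α₂ = 0.0414

α₂ = 1 / (1 + [H⁺]/K2 + [H⁺]²/(K1K2)) = 1 / (1 + 10^+1.36 + 10^-0.58)
   = 1 / (1 + 22.909 + 0.26303) = 1/24.172 = 0.04137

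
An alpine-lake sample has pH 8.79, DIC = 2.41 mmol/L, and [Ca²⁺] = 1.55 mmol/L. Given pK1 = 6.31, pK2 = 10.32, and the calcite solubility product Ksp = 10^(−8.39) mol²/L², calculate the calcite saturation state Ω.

Ω = 26.2

α₂ = 1 / (1 + [H⁺]/K2 + [H⁺]²/(K1K2)) = 1 / (1 + 10^+1.53 + 10^-0.95)
   = 1 / (1 + 33.884 + 0.11220) = 1/34.997 = 0.02857
[CO3²⁻] = α₂ × DIC = 0.02857 × 2.41 = 0.06886 mmol/L
Ksp = 10^(−8.39) = 4.074×10^-9
Ω = [Ca²⁺][CO3²⁻]/Ksp = (1.55×10^-3)(6.886×10^-5) / 4.074×10^-9 = 26.2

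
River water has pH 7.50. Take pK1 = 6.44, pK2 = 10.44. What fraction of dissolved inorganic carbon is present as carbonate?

α₂ = 0.00106

α₂ = 1 / (1 + [H⁺]/K2 + [H⁺]²/(K1K2)) = 1 / (1 + 10^+2.94 + 10^+1.88)
   = 1 / (1 + 870.96 + 75.858) = 1/947.82 = 0.001055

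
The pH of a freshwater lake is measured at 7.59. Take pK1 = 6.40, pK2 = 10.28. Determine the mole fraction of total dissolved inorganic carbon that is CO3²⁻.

α₂ = 0.00191

α₂ = 1 / (1 + [H⁺]/K2 + [H⁺]²/(K1K2)) = 1 / (1 + 10^+2.69 + 10^+1.50)
   = 1 / (1 + 489.78 + 31.623) = 1/522.40 = 0.001914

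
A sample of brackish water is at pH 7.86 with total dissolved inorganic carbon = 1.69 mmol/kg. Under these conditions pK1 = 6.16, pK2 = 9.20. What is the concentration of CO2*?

[CO2*] = 0.0316 mmol/kg

α₀ = 1 / (1 + K1/[H⁺] + K1K2/[H⁺]²) = 1 / (1 + 10^+1.70 + 10^+0.36)
   = 1 / (1 + 50.119 + 2.2909) = 1/53.410 = 0.01872
[CO2*] = α₀ × DIC = 0.01872 × 1.69 = 0.0316 mmol/kg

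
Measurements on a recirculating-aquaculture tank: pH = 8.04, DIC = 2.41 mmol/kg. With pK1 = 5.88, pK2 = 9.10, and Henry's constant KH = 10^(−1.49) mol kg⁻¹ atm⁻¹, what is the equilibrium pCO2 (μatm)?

pCO2 = 471 μatm

α₀ = 1 / (1 + K1/[H⁺] + K1K2/[H⁺]²) = 1 / (1 + 10^+2.16 + 10^+1.10)
   = 1 / (1 + 144.54 + 12.589) = 1/158.13 = 0.006324
[CO2*] = α₀ × DIC = 0.006324 × 2.41 = 0.01524 mmol/kg = 15.24 μmol/kg
pCO2 = [CO2*]/KH = 1.524×10^-5 / 3.236×10^-2 = 471 μatm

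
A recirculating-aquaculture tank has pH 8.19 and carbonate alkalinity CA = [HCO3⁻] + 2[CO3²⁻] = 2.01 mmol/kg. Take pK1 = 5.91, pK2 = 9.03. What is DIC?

CA = [HCO3⁻] + 2[CO3²⁻] = (α₁ + 2α₂)·DIC
At pH 8.19: [H⁺]/K1 = 10^-2.28 = 0.0052481, K2/[H⁺] = 10^-0.84 = 0.14454
α₁ = 1/(1 + 0.0052481 + 0.14454) = 1/1.1498 = 0.8697; α₂ = α₁·K2/[H⁺] = 0.1257
α₁ + 2α₂ = 1.1211
DIC = CA / (α₁ + 2α₂) = 2.01 / 1.1211 = 1.79 mmol/kg

DIC = 1.79 mmol/kg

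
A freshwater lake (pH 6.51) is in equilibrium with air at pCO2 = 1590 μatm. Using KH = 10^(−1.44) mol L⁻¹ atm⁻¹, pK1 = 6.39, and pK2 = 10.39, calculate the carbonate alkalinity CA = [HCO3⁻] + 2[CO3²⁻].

[CO2*] = KH · pCO2 = 10^(−1.44) × 1590×10^-6 = 5.773×10^-5 mol/L
α₀ = 1/(1 + K1/[H⁺] + K1K2/[H⁺]²) = 1/(1 + 10^+0.12 + 10^-3.76) = 0.4313
DIC = [CO2*]/α₀ = 5.773×10^-5 / 0.4313 = 0.1338 mmol/L
CA = (α₁ + 2α₂)·DIC = (0.5686 + 2×7.496×10^-5) × 0.1338 = 0.0761 mmol/L

CA = 0.0761 mmol/L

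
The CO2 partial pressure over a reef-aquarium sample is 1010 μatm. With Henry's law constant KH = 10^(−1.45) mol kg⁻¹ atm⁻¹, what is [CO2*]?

[CO2*] = 35.8 μmol/kg

KH = 10^(−1.45) = 3.548×10^-2 mol kg⁻¹ atm⁻¹
[CO2*] = KH · pCO2 = 3.548×10^-2 × 1010×10^-6 atm = 3.58×10^-5 mol/kg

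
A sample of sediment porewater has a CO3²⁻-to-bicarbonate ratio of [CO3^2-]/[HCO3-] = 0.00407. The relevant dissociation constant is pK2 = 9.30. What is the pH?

From K2 = [H⁺][CO3^2-]/[HCO3-]:  pH = pK2 + log₁₀([CO3^2-]/[HCO3-])
log₁₀(0.00407) = -2.390
pH = 9.30 + (-2.390) = 6.91

pH = 6.91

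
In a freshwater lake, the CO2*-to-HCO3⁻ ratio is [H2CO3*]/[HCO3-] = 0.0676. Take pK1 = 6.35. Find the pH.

pH = 7.52

From K1 = [H⁺][HCO3-]/[H2CO3*]:  pH = pK1 − log₁₀([H2CO3*]/[HCO3-])
log₁₀(0.0676) = -1.170
pH = 6.35 − (-1.170) = 7.52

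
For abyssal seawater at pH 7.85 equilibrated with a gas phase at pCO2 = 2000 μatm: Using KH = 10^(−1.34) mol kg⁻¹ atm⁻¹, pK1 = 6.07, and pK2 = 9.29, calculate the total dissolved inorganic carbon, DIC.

DIC = 5.80 mmol/kg

[CO2*] = KH · pCO2 = 10^(−1.34) × 2000×10^-6 = 9.142×10^-5 mol/kg
α₀ = 1/(1 + K1/[H⁺] + K1K2/[H⁺]²) = 1/(1 + 10^+1.78 + 10^+0.34) = 0.01576
DIC = [CO2*]/α₀ = 9.142×10^-5 / 0.01576 = 5.80 mmol/kg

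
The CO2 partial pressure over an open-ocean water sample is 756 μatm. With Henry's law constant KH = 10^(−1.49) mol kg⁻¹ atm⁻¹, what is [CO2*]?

KH = 10^(−1.49) = 3.236×10^-2 mol kg⁻¹ atm⁻¹
[CO2*] = KH · pCO2 = 3.236×10^-2 × 756×10^-6 atm = 2.45×10^-5 mol/kg

[CO2*] = 24.5 μmol/kg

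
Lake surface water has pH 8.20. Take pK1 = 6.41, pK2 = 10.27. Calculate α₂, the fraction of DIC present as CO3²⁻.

α₂ = 0.00831

α₂ = 1 / (1 + [H⁺]/K2 + [H⁺]²/(K1K2)) = 1 / (1 + 10^+2.07 + 10^+0.28)
   = 1 / (1 + 117.49 + 1.9055) = 1/120.40 = 0.008306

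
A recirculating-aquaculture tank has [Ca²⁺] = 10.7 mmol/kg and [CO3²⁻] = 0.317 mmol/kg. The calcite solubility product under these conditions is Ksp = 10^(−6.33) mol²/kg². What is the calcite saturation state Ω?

Ω = 7.25

Ksp = 10^(−6.33) = 4.677×10^-7
Ω = [Ca²⁺][CO3²⁻]/Ksp = (10.7×10^-3)(0.317×10^-3) / 4.677×10^-7 = 7.25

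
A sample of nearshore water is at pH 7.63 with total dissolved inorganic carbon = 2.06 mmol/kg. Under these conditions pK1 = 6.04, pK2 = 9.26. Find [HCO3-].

α₁ = 1 / (1 + [H⁺]/K1 + K2/[H⁺]) = 1 / (1 + 10^-1.59 + 10^-1.63)
   = 1 / (1 + 0.025704 + 0.023442) = 1/1.0491 = 0.9532
[HCO3⁻] = α₁ × DIC = 0.9532 × 2.06 = 1.96 mmol/kg

[HCO3⁻] = 1.96 mmol/kg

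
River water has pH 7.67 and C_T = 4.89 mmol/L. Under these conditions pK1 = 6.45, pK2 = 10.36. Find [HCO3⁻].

[HCO3⁻] = 4.60 mmol/L

α₁ = 1 / (1 + [H⁺]/K1 + K2/[H⁺]) = 1 / (1 + 10^-1.22 + 10^-2.69)
   = 1 / (1 + 0.060256 + 0.0020417) = 1/1.0623 = 0.9414
[HCO3⁻] = α₁ × DIC = 0.9414 × 4.89 = 4.60 mmol/L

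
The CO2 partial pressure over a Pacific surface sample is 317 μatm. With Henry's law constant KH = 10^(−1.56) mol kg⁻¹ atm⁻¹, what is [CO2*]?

KH = 10^(−1.56) = 2.754×10^-2 mol kg⁻¹ atm⁻¹
[CO2*] = KH · pCO2 = 2.754×10^-2 × 317×10^-6 atm = 8.73×10^-6 mol/kg

[CO2*] = 8.73 μmol/kg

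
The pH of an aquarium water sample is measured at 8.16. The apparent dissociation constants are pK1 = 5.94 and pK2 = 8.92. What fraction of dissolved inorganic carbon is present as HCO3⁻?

α₁ = 0.848

α₁ = 1 / (1 + [H⁺]/K1 + K2/[H⁺]) = 1 / (1 + 10^-2.22 + 10^-0.76)
   = 1 / (1 + 0.0060256 + 0.17378) = 1/1.1798 = 0.8476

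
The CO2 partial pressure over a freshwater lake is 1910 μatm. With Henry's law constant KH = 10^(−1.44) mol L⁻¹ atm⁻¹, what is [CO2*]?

[CO2*] = 69.3 μmol/L

KH = 10^(−1.44) = 3.631×10^-2 mol L⁻¹ atm⁻¹
[CO2*] = KH · pCO2 = 3.631×10^-2 × 1910×10^-6 atm = 6.93×10^-5 mol/L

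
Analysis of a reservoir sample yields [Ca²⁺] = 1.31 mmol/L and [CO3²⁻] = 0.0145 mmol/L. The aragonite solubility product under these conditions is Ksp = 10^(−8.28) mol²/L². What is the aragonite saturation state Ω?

Ksp = 10^(−8.28) = 5.248×10^-9
Ω = [Ca²⁺][CO3²⁻]/Ksp = (1.31×10^-3)(0.0145×10^-3) / 5.248×10^-9 = 3.62

Ω = 3.62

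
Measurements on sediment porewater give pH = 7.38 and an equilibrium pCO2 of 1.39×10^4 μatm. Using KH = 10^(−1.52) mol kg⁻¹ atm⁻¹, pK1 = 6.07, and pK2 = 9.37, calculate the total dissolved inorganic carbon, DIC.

DIC = 9.08 mmol/kg

[CO2*] = KH · pCO2 = 10^(−1.52) × 1.39×10^4×10^-6 = 4.198×10^-4 mol/kg
α₀ = 1/(1 + K1/[H⁺] + K1K2/[H⁺]²) = 1/(1 + 10^+1.31 + 10^-0.68) = 0.04624
DIC = [CO2*]/α₀ = 4.198×10^-4 / 0.04624 = 9.08 mmol/kg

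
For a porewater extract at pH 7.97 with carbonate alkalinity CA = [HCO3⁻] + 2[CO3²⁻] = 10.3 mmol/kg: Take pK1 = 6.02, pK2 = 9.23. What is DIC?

DIC = 9.89 mmol/kg

CA = [HCO3⁻] + 2[CO3²⁻] = (α₁ + 2α₂)·DIC
At pH 7.97: [H⁺]/K1 = 10^-1.95 = 0.011220, K2/[H⁺] = 10^-1.26 = 0.054954
α₁ = 1/(1 + 0.011220 + 0.054954) = 1/1.0662 = 0.9379; α₂ = α₁·K2/[H⁺] = 0.05154
α₁ + 2α₂ = 1.0410
DIC = CA / (α₁ + 2α₂) = 10.3 / 1.0410 = 9.89 mmol/kg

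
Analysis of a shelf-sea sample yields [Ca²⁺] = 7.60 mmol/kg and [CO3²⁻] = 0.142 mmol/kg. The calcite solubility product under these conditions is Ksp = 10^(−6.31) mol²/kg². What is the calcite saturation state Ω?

Ksp = 10^(−6.31) = 4.898×10^-7
Ω = [Ca²⁺][CO3²⁻]/Ksp = (7.60×10^-3)(0.142×10^-3) / 4.898×10^-7 = 2.20

Ω = 2.20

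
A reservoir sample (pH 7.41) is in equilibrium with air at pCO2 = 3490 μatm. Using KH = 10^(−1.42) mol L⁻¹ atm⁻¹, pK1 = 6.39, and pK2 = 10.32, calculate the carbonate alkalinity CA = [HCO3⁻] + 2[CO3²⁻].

[CO2*] = KH · pCO2 = 10^(−1.42) × 3490×10^-6 = 1.327×10^-4 mol/L
α₀ = 1/(1 + K1/[H⁺] + K1K2/[H⁺]²) = 1/(1 + 10^+1.02 + 10^-1.89) = 0.08708
DIC = [CO2*]/α₀ = 1.327×10^-4 / 0.08708 = 1.524 mmol/L
CA = (α₁ + 2α₂)·DIC = (0.9118 + 2×0.001122) × 1.524 = 1.39 mmol/L

CA = 1.39 mmol/L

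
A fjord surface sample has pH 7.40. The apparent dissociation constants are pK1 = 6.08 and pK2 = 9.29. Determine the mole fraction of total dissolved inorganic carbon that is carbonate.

α₂ = 1 / (1 + [H⁺]/K2 + [H⁺]²/(K1K2)) = 1 / (1 + 10^+1.89 + 10^+0.57)
   = 1 / (1 + 77.625 + 3.7154) = 1/82.340 = 0.01214

α₂ = 0.0121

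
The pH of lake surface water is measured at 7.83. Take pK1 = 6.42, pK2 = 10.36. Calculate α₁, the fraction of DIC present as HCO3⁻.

α₁ = 0.960

α₁ = 1 / (1 + [H⁺]/K1 + K2/[H⁺]) = 1 / (1 + 10^-1.41 + 10^-2.53)
   = 1 / (1 + 0.038905 + 0.0029512) = 1/1.0419 = 0.9598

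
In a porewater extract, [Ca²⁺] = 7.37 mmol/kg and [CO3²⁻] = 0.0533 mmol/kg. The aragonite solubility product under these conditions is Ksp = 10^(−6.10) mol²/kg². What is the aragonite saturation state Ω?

Ksp = 10^(−6.10) = 7.943×10^-7
Ω = [Ca²⁺][CO3²⁻]/Ksp = (7.37×10^-3)(0.0533×10^-3) / 7.943×10^-7 = 0.495

Ω = 0.495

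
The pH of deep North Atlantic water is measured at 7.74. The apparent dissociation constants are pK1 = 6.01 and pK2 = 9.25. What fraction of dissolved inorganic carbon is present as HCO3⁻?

α₁ = 1 / (1 + [H⁺]/K1 + K2/[H⁺]) = 1 / (1 + 10^-1.73 + 10^-1.51)
   = 1 / (1 + 0.018621 + 0.030903) = 1/1.0495 = 0.9528

α₁ = 0.953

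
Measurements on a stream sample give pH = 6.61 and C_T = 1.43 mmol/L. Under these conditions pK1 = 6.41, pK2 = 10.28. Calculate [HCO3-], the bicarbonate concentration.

[HCO3⁻] = 0.877 mmol/L

α₁ = 1 / (1 + [H⁺]/K1 + K2/[H⁺]) = 1 / (1 + 10^-0.20 + 10^-3.67)
   = 1 / (1 + 0.63096 + 0.00021380) = 1/1.6312 = 0.6131
[HCO3⁻] = α₁ × DIC = 0.6131 × 1.43 = 0.877 mmol/L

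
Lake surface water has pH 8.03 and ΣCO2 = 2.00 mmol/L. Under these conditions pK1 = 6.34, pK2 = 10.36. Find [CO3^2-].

[CO3²⁻] = 9.13 μmol/L

α₂ = 1 / (1 + [H⁺]/K2 + [H⁺]²/(K1K2)) = 1 / (1 + 10^+2.33 + 10^+0.64)
   = 1 / (1 + 213.80 + 4.3652) = 1/219.16 = 0.004563
[CO3²⁻] = α₂ × DIC = 0.004563 × 2.00 = 0.00913 mmol/L = 9.13 μmol/L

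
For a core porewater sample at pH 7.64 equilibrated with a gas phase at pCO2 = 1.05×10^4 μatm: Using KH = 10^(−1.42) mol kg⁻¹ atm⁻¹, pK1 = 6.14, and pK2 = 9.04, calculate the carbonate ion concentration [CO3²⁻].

[CO3²⁻] = 0.503 mmol/kg

[CO2*] = KH · pCO2 = 10^(−1.42) × 1.05×10^4×10^-6 = 3.992×10^-4 mol/kg
α₀ = 1/(1 + K1/[H⁺] + K1K2/[H⁺]²) = 1/(1 + 10^+1.50 + 10^+0.10) = 0.02951
DIC = [CO2*]/α₀ = 3.992×10^-4 / 0.02951 = 13.53 mmol/kg
[CO3²⁻] = α₂·DIC; α₂ = 0.03716, so [CO3²⁻] = 0.03716 × 13.53 = 0.503 mmol/kg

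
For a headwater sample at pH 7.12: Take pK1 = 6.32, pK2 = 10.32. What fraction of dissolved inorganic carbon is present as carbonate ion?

α₂ = 1 / (1 + [H⁺]/K2 + [H⁺]²/(K1K2)) = 1 / (1 + 10^+3.20 + 10^+2.40)
   = 1 / (1 + 1584.9 + 251.19) = 1/1837.1 = 0.0005443

α₂ = 0.000544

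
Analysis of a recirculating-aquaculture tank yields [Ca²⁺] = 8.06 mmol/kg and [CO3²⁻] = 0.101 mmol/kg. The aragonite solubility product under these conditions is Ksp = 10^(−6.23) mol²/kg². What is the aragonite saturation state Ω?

Ksp = 10^(−6.23) = 5.888×10^-7
Ω = [Ca²⁺][CO3²⁻]/Ksp = (8.06×10^-3)(0.101×10^-3) / 5.888×10^-7 = 1.38

Ω = 1.38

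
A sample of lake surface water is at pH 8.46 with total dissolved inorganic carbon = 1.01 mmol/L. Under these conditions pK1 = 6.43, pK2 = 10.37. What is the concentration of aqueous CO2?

[CO2*] = 9.23 μmol/L

α₀ = 1 / (1 + K1/[H⁺] + K1K2/[H⁺]²) = 1 / (1 + 10^+2.03 + 10^+0.12)
   = 1 / (1 + 107.15 + 1.3183) = 1/109.47 = 0.009135
[CO2*] = α₀ × DIC = 0.009135 × 1.01 = 0.00923 mmol/L = 9.23 μmol/L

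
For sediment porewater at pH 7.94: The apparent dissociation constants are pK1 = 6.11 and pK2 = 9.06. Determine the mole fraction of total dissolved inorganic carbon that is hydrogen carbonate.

α₁ = 0.917

α₁ = 1 / (1 + [H⁺]/K1 + K2/[H⁺]) = 1 / (1 + 10^-1.83 + 10^-1.12)
   = 1 / (1 + 0.014791 + 0.075858) = 1/1.0906 = 0.9169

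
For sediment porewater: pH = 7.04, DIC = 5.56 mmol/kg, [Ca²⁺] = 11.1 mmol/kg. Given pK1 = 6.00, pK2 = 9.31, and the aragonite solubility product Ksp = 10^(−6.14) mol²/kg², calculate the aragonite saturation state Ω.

Ω = 0.417

α₂ = 1 / (1 + [H⁺]/K2 + [H⁺]²/(K1K2)) = 1 / (1 + 10^+2.27 + 10^+1.23)
   = 1 / (1 + 186.21 + 16.982) = 1/204.19 = 0.004897
[CO3²⁻] = α₂ × DIC = 0.004897 × 5.56 = 0.02723 mmol/kg
Ksp = 10^(−6.14) = 7.244×10^-7
Ω = [Ca²⁺][CO3²⁻]/Ksp = (11.1×10^-3)(2.723×10^-5) / 7.244×10^-7 = 0.417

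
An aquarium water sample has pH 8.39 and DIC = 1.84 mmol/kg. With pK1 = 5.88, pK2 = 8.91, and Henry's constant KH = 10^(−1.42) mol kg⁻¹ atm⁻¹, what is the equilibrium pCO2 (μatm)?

α₀ = 1 / (1 + K1/[H⁺] + K1K2/[H⁺]²) = 1 / (1 + 10^+2.51 + 10^+1.99)
   = 1 / (1 + 323.59 + 97.724) = 1/422.32 = 0.002368
[CO2*] = α₀ × DIC = 0.002368 × 1.84 = 0.004357 mmol/kg = 4.357 μmol/kg
pCO2 = [CO2*]/KH = 4.357×10^-6 / 3.802×10^-2 = 115 μatm

pCO2 = 115 μatm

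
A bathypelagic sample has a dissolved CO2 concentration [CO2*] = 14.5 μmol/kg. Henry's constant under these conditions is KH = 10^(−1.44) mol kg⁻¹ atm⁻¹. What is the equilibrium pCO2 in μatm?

pCO2 = 399 μatm

KH = 10^(−1.44) = 3.631×10^-2 mol kg⁻¹ atm⁻¹
pCO2 = [CO2*]/KH = 14.5×10^-6 / 3.631×10^-2 = 3.99×10^-4 atm = 399 μatm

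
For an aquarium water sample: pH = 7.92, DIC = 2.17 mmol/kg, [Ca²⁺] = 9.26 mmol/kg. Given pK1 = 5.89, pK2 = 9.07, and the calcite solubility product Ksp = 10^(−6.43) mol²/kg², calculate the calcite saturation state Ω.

Ω = 3.54

α₂ = 1 / (1 + [H⁺]/K2 + [H⁺]²/(K1K2)) = 1 / (1 + 10^+1.15 + 10^-0.88)
   = 1 / (1 + 14.125 + 0.13183) = 1/15.257 = 0.06554
[CO3²⁻] = α₂ × DIC = 0.06554 × 2.17 = 0.1422 mmol/kg
Ksp = 10^(−6.43) = 3.715×10^-7
Ω = [Ca²⁺][CO3²⁻]/Ksp = (9.26×10^-3)(1.422×10^-4) / 3.715×10^-7 = 3.54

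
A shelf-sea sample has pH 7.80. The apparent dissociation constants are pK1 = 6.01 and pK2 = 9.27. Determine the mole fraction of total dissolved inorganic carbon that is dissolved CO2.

α₀ = 1 / (1 + K1/[H⁺] + K1K2/[H⁺]²) = 1 / (1 + 10^+1.79 + 10^+0.32)
   = 1 / (1 + 61.660 + 2.0893) = 1/64.749 = 0.01544

α₀ = 0.0154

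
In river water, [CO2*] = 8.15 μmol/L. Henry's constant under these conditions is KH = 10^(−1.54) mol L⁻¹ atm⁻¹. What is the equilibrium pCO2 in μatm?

pCO2 = 283 μatm

KH = 10^(−1.54) = 2.884×10^-2 mol L⁻¹ atm⁻¹
pCO2 = [CO2*]/KH = 8.15×10^-6 / 2.884×10^-2 = 2.83×10^-4 atm = 283 μatm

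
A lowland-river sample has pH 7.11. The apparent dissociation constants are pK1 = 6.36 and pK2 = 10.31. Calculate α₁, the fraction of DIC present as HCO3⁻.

α₁ = 1 / (1 + [H⁺]/K1 + K2/[H⁺]) = 1 / (1 + 10^-0.75 + 10^-3.20)
   = 1 / (1 + 0.17783 + 0.00063096) = 1/1.1785 = 0.8486

α₁ = 0.849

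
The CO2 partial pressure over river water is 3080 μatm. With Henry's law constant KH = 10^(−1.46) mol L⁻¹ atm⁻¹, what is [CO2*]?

[CO2*] = 107 μmol/L

KH = 10^(−1.46) = 3.467×10^-2 mol L⁻¹ atm⁻¹
[CO2*] = KH · pCO2 = 3.467×10^-2 × 3080×10^-6 atm = 1.07×10^-4 mol/L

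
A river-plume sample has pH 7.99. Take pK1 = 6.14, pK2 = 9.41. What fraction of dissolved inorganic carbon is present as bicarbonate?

α₁ = 0.950

α₁ = 1 / (1 + [H⁺]/K1 + K2/[H⁺]) = 1 / (1 + 10^-1.85 + 10^-1.42)
   = 1 / (1 + 0.014125 + 0.038019) = 1/1.0521 = 0.9504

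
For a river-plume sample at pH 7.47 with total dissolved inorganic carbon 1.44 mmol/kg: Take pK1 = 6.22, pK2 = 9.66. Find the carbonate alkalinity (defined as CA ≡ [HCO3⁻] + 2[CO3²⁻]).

CA = [HCO3⁻] + 2[CO3²⁻] = (α₁ + 2α₂)·DIC
At pH 7.47: [H⁺]/K1 = 10^-1.25 = 0.056234, K2/[H⁺] = 10^-2.19 = 0.0064565
α₁ = 1/(1 + 0.056234 + 0.0064565) = 1/1.0627 = 0.9410; α₂ = α₁·K2/[H⁺] = 0.006076
α₁ + 2α₂ = 0.9532
CA = 0.9532 × 1.44 = 1.37 mmol/kg

CA = 1.37 mmol/kg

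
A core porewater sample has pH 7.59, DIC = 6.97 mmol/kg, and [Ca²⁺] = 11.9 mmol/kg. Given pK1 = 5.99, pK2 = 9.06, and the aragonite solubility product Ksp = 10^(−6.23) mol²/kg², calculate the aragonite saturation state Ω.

α₂ = 1 / (1 + [H⁺]/K2 + [H⁺]²/(K1K2)) = 1 / (1 + 10^+1.47 + 10^-0.13)
   = 1 / (1 + 29.512 + 0.74131) = 1/31.253 = 0.03200
[CO3²⁻] = α₂ × DIC = 0.03200 × 6.97 = 0.2230 mmol/kg
Ksp = 10^(−6.23) = 5.888×10^-7
Ω = [Ca²⁺][CO3²⁻]/Ksp = (11.9×10^-3)(2.230×10^-4) / 5.888×10^-7 = 4.51

Ω = 4.51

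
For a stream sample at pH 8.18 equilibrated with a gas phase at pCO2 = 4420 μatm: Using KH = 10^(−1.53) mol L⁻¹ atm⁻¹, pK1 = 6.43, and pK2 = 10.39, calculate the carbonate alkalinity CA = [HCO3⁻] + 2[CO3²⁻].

CA = 7.43 mmol/L

[CO2*] = KH · pCO2 = 10^(−1.53) × 4420×10^-6 = 1.304×10^-4 mol/L
α₀ = 1/(1 + K1/[H⁺] + K1K2/[H⁺]²) = 1/(1 + 10^+1.75 + 10^-0.46) = 0.01737
DIC = [CO2*]/α₀ = 1.304×10^-4 / 0.01737 = 7.511 mmol/L
CA = (α₁ + 2α₂)·DIC = (0.9766 + 2×0.006022) × 7.511 = 7.43 mmol/L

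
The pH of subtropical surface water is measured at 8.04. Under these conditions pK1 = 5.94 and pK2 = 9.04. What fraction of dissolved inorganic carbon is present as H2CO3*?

α₀ = 0.00717

α₀ = 1 / (1 + K1/[H⁺] + K1K2/[H⁺]²) = 1 / (1 + 10^+2.10 + 10^+1.10)
   = 1 / (1 + 125.89 + 12.589) = 1/139.48 = 0.007169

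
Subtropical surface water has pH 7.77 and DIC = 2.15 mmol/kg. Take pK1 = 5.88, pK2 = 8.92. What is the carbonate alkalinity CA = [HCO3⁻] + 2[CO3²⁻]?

CA = [HCO3⁻] + 2[CO3²⁻] = (α₁ + 2α₂)·DIC
At pH 7.77: [H⁺]/K1 = 10^-1.89 = 0.012882, K2/[H⁺] = 10^-1.15 = 0.070795
α₁ = 1/(1 + 0.012882 + 0.070795) = 1/1.0837 = 0.9228; α₂ = α₁·K2/[H⁺] = 0.06533
α₁ + 2α₂ = 1.0534
CA = 1.0534 × 2.15 = 2.26 mmol/kg

CA = 2.26 mmol/kg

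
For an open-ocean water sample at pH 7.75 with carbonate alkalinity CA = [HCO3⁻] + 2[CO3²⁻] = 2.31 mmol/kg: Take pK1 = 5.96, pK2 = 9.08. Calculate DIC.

DIC = 2.25 mmol/kg

CA = [HCO3⁻] + 2[CO3²⁻] = (α₁ + 2α₂)·DIC
At pH 7.75: [H⁺]/K1 = 10^-1.79 = 0.016218, K2/[H⁺] = 10^-1.33 = 0.046774
α₁ = 1/(1 + 0.016218 + 0.046774) = 1/1.0630 = 0.9407; α₂ = α₁·K2/[H⁺] = 0.04400
α₁ + 2α₂ = 1.0287
DIC = CA / (α₁ + 2α₂) = 2.31 / 1.0287 = 2.25 mmol/kg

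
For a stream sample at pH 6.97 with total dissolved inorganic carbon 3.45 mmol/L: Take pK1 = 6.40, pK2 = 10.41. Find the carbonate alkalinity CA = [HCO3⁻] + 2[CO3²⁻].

CA = 2.72 mmol/L

CA = [HCO3⁻] + 2[CO3²⁻] = (α₁ + 2α₂)·DIC
At pH 6.97: [H⁺]/K1 = 10^-0.57 = 0.26915, K2/[H⁺] = 10^-3.44 = 0.00036308
α₁ = 1/(1 + 0.26915 + 0.00036308) = 1/1.2695 = 0.7877; α₂ = α₁·K2/[H⁺] = 0.0002860
α₁ + 2α₂ = 0.7883
CA = 0.7883 × 3.45 = 2.72 mmol/L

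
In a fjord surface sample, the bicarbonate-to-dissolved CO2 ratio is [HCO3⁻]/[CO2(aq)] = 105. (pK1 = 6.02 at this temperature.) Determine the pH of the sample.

From K1 = [H⁺][HCO3⁻]/[CO2(aq)]:  pH = pK1 + log₁₀([HCO3⁻]/[CO2(aq)])
log₁₀(105) = +2.021
pH = 6.02 + (+2.021) = 8.04

pH = 8.04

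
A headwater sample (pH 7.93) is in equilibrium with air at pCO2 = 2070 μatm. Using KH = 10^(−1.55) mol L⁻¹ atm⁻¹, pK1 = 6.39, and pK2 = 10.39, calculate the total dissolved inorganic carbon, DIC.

[CO2*] = KH · pCO2 = 10^(−1.55) × 2070×10^-6 = 5.834×10^-5 mol/L
α₀ = 1/(1 + K1/[H⁺] + K1K2/[H⁺]²) = 1/(1 + 10^+1.54 + 10^-0.92) = 0.02794
DIC = [CO2*]/α₀ = 5.834×10^-5 / 0.02794 = 2.09 mmol/L

DIC = 2.09 mmol/L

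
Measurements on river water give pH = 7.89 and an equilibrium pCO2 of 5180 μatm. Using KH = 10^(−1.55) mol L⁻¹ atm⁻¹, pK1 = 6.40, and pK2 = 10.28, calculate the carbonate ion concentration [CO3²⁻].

[CO2*] = KH · pCO2 = 10^(−1.55) × 5180×10^-6 = 1.460×10^-4 mol/L
α₀ = 1/(1 + K1/[H⁺] + K1K2/[H⁺]²) = 1/(1 + 10^+1.49 + 10^-0.90) = 0.03122
DIC = [CO2*]/α₀ = 1.460×10^-4 / 0.03122 = 4.676 mmol/L
[CO3²⁻] = α₂·DIC; α₂ = 0.003931, so [CO3²⁻] = 0.003931 × 4.676 = 0.0184 mmol/L = 18.4 μmol/L

[CO3²⁻] = 18.4 μmol/L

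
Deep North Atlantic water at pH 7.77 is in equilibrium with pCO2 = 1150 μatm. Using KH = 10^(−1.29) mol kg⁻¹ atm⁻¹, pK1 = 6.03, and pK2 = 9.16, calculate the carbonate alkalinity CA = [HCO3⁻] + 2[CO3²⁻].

CA = 3.51 mmol/kg

[CO2*] = KH · pCO2 = 10^(−1.29) × 1150×10^-6 = 5.898×10^-5 mol/kg
α₀ = 1/(1 + K1/[H⁺] + K1K2/[H⁺]²) = 1/(1 + 10^+1.74 + 10^+0.35) = 0.01718
DIC = [CO2*]/α₀ = 5.898×10^-5 / 0.01718 = 3.432 mmol/kg
CA = (α₁ + 2α₂)·DIC = (0.9443 + 2×0.03847) × 3.432 = 3.51 mmol/kg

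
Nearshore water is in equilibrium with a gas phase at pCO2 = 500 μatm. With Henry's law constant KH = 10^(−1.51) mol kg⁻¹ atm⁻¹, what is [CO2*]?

[CO2*] = 15.5 μmol/kg

KH = 10^(−1.51) = 3.090×10^-2 mol kg⁻¹ atm⁻¹
[CO2*] = KH · pCO2 = 3.090×10^-2 × 500×10^-6 atm = 1.55×10^-5 mol/kg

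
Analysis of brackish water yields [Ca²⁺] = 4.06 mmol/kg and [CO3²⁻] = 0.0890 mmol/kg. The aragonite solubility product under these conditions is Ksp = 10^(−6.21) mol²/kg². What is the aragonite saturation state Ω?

Ksp = 10^(−6.21) = 6.166×10^-7
Ω = [Ca²⁺][CO3²⁻]/Ksp = (4.06×10^-3)(0.0890×10^-3) / 6.166×10^-7 = 0.586

Ω = 0.586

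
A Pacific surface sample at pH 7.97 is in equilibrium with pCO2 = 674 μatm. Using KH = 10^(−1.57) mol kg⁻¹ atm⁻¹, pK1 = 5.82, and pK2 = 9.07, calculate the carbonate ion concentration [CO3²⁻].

[CO3²⁻] = 0.204 mmol/kg

[CO2*] = KH · pCO2 = 10^(−1.57) × 674×10^-6 = 1.814×10^-5 mol/kg
α₀ = 1/(1 + K1/[H⁺] + K1K2/[H⁺]²) = 1/(1 + 10^+2.15 + 10^+1.05) = 0.006516
DIC = [CO2*]/α₀ = 1.814×10^-5 / 0.006516 = 2.784 mmol/kg
[CO3²⁻] = α₂·DIC; α₂ = 0.07311, so [CO3²⁻] = 0.07311 × 2.784 = 0.204 mmol/kg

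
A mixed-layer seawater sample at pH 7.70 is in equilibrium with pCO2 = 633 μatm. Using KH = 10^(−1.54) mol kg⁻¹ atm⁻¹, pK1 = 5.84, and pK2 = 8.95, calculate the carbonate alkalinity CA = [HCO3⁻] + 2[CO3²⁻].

CA = 1.47 mmol/kg

[CO2*] = KH · pCO2 = 10^(−1.54) × 633×10^-6 = 1.826×10^-5 mol/kg
α₀ = 1/(1 + K1/[H⁺] + K1K2/[H⁺]²) = 1/(1 + 10^+1.86 + 10^+0.61) = 0.01290
DIC = [CO2*]/α₀ = 1.826×10^-5 / 0.01290 = 1.415 mmol/kg
CA = (α₁ + 2α₂)·DIC = (0.9345 + 2×0.05255) × 1.415 = 1.47 mmol/kg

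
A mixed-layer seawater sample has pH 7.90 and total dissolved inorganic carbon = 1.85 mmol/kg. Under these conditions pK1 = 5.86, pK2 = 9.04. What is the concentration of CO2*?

α₀ = 1 / (1 + K1/[H⁺] + K1K2/[H⁺]²) = 1 / (1 + 10^+2.04 + 10^+0.90)
   = 1 / (1 + 109.65 + 7.9433) = 1/118.59 = 0.008432
[CO2*] = α₀ × DIC = 0.008432 × 1.85 = 0.0156 mmol/kg = 15.6 μmol/kg

[CO2*] = 15.6 μmol/kg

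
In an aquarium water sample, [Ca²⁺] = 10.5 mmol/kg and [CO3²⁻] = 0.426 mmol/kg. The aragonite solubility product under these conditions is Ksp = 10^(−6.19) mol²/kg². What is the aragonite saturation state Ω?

Ksp = 10^(−6.19) = 6.457×10^-7
Ω = [Ca²⁺][CO3²⁻]/Ksp = (10.5×10^-3)(0.426×10^-3) / 6.457×10^-7 = 6.93

Ω = 6.93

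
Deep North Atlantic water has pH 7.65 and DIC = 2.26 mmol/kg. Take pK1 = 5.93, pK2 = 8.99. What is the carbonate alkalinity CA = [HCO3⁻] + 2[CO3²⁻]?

CA = 2.32 mmol/kg

CA = [HCO3⁻] + 2[CO3²⁻] = (α₁ + 2α₂)·DIC
At pH 7.65: [H⁺]/K1 = 10^-1.72 = 0.019055, K2/[H⁺] = 10^-1.34 = 0.045709
α₁ = 1/(1 + 0.019055 + 0.045709) = 1/1.0648 = 0.9392; α₂ = α₁·K2/[H⁺] = 0.04293
α₁ + 2α₂ = 1.0250
CA = 1.0250 × 2.26 = 2.32 mmol/kg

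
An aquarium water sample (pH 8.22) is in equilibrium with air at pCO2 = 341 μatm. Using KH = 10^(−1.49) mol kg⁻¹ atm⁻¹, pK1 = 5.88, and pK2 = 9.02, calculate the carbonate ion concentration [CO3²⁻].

[CO2*] = KH · pCO2 = 10^(−1.49) × 341×10^-6 = 1.103×10^-5 mol/kg
α₀ = 1/(1 + K1/[H⁺] + K1K2/[H⁺]²) = 1/(1 + 10^+2.34 + 10^+1.54) = 0.003930
DIC = [CO2*]/α₀ = 1.103×10^-5 / 0.003930 = 2.808 mmol/kg
[CO3²⁻] = α₂·DIC; α₂ = 0.1363, so [CO3²⁻] = 0.1363 × 2.808 = 0.383 mmol/kg

[CO3²⁻] = 0.383 mmol/kg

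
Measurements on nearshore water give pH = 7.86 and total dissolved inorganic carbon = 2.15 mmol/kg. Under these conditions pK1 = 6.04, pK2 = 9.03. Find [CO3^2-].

α₂ = 1 / (1 + [H⁺]/K2 + [H⁺]²/(K1K2)) = 1 / (1 + 10^+1.17 + 10^-0.65)
   = 1 / (1 + 14.791 + 0.22387) = 1/16.015 = 0.06244
[CO3²⁻] = α₂ × DIC = 0.06244 × 2.15 = 0.134 mmol/kg

[CO3²⁻] = 0.134 mmol/kg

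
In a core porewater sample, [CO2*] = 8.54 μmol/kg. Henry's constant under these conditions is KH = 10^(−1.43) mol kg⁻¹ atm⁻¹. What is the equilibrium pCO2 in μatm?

pCO2 = 230 μatm

KH = 10^(−1.43) = 3.715×10^-2 mol kg⁻¹ atm⁻¹
pCO2 = [CO2*]/KH = 8.54×10^-6 / 3.715×10^-2 = 2.30×10^-4 atm = 230 μatm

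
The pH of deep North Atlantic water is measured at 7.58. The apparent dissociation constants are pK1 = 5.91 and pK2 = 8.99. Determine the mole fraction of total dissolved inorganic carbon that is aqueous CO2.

α₀ = 0.0202

α₀ = 1 / (1 + K1/[H⁺] + K1K2/[H⁺]²) = 1 / (1 + 10^+1.67 + 10^+0.26)
   = 1 / (1 + 46.774 + 1.8197) = 1/49.593 = 0.02016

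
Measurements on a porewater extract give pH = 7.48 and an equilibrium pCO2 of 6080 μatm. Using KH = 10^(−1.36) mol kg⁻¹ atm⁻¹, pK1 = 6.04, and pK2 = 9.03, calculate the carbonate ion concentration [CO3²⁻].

[CO3²⁻] = 0.206 mmol/kg

[CO2*] = KH · pCO2 = 10^(−1.36) × 6080×10^-6 = 2.654×10^-4 mol/kg
α₀ = 1/(1 + K1/[H⁺] + K1K2/[H⁺]²) = 1/(1 + 10^+1.44 + 10^-0.11) = 0.03411
DIC = [CO2*]/α₀ = 2.654×10^-4 / 0.03411 = 7.781 mmol/kg
[CO3²⁻] = α₂·DIC; α₂ = 0.02648, so [CO3²⁻] = 0.02648 × 7.781 = 0.206 mmol/kg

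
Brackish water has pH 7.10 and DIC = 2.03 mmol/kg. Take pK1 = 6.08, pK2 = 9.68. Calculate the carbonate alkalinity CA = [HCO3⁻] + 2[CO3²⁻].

CA = 1.86 mmol/kg

CA = [HCO3⁻] + 2[CO3²⁻] = (α₁ + 2α₂)·DIC
At pH 7.10: [H⁺]/K1 = 10^-1.02 = 0.095499, K2/[H⁺] = 10^-2.58 = 0.0026303
α₁ = 1/(1 + 0.095499 + 0.0026303) = 1/1.0981 = 0.9106; α₂ = α₁·K2/[H⁺] = 0.002395
α₁ + 2α₂ = 0.9154
CA = 0.9154 × 2.03 = 1.86 mmol/kg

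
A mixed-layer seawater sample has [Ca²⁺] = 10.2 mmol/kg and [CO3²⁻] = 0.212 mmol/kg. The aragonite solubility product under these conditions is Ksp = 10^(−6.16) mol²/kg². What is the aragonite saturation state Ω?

Ksp = 10^(−6.16) = 6.918×10^-7
Ω = [Ca²⁺][CO3²⁻]/Ksp = (10.2×10^-3)(0.212×10^-3) / 6.918×10^-7 = 3.13

Ω = 3.13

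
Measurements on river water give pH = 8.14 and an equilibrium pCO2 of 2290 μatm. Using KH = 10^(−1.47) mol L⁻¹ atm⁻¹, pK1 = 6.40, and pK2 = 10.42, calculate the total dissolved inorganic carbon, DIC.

[CO2*] = KH · pCO2 = 10^(−1.47) × 2290×10^-6 = 7.760×10^-5 mol/L
α₀ = 1/(1 + K1/[H⁺] + K1K2/[H⁺]²) = 1/(1 + 10^+1.74 + 10^-0.54) = 0.01778
DIC = [CO2*]/α₀ = 7.760×10^-5 / 0.01778 = 4.36 mmol/L

DIC = 4.36 mmol/L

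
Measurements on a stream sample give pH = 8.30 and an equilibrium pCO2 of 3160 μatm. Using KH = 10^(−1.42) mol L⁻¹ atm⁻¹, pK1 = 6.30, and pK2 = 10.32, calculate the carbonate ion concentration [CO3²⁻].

[CO3²⁻] = 0.115 mmol/L

[CO2*] = KH · pCO2 = 10^(−1.42) × 3160×10^-6 = 1.201×10^-4 mol/L
α₀ = 1/(1 + K1/[H⁺] + K1K2/[H⁺]²) = 1/(1 + 10^+2.00 + 10^-0.02) = 0.009808
DIC = [CO2*]/α₀ = 1.201×10^-4 / 0.009808 = 12.25 mmol/L
[CO3²⁻] = α₂·DIC; α₂ = 0.009367, so [CO3²⁻] = 0.009367 × 12.25 = 0.115 mmol/L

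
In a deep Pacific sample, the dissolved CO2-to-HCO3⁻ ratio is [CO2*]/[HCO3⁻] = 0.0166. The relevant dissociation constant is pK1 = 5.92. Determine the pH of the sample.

pH = 7.70

From K1 = [H⁺][HCO3⁻]/[CO2*]:  pH = pK1 − log₁₀([CO2*]/[HCO3⁻])
log₁₀(0.0166) = -1.780
pH = 5.92 − (-1.780) = 7.70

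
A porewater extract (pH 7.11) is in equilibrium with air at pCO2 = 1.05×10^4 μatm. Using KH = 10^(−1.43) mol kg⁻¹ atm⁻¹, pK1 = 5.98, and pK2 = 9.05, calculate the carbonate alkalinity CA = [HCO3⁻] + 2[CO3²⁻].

CA = 5.38 mmol/kg

[CO2*] = KH · pCO2 = 10^(−1.43) × 1.05×10^4×10^-6 = 3.901×10^-4 mol/kg
α₀ = 1/(1 + K1/[H⁺] + K1K2/[H⁺]²) = 1/(1 + 10^+1.13 + 10^-0.81) = 0.06828
DIC = [CO2*]/α₀ = 3.901×10^-4 / 0.06828 = 5.713 mmol/kg
CA = (α₁ + 2α₂)·DIC = (0.9211 + 2×0.01058) × 5.713 = 5.38 mmol/kg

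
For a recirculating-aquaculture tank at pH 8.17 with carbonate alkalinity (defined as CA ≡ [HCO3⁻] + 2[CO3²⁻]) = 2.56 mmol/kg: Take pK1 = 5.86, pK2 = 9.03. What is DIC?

DIC = 2.29 mmol/kg

CA = [HCO3⁻] + 2[CO3²⁻] = (α₁ + 2α₂)·DIC
At pH 8.17: [H⁺]/K1 = 10^-2.31 = 0.0048978, K2/[H⁺] = 10^-0.86 = 0.13804
α₁ = 1/(1 + 0.0048978 + 0.13804) = 1/1.1429 = 0.8749; α₂ = α₁·K2/[H⁺] = 0.1208
α₁ + 2α₂ = 1.1165
DIC = CA / (α₁ + 2α₂) = 2.56 / 1.1165 = 2.29 mmol/kg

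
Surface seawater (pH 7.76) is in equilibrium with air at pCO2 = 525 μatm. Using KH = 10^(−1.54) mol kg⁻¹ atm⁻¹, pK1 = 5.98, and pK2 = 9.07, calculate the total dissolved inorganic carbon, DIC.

[CO2*] = KH · pCO2 = 10^(−1.54) × 525×10^-6 = 1.514×10^-5 mol/kg
α₀ = 1/(1 + K1/[H⁺] + K1K2/[H⁺]²) = 1/(1 + 10^+1.78 + 10^+0.47) = 0.01557
DIC = [CO2*]/α₀ = 1.514×10^-5 / 0.01557 = 0.972 mmol/kg

DIC = 0.972 mmol/kg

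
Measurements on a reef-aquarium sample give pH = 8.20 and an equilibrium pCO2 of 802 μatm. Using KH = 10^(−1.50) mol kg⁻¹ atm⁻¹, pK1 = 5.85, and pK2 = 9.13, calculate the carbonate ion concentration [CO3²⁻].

[CO2*] = KH · pCO2 = 10^(−1.50) × 802×10^-6 = 2.536×10^-5 mol/kg
α₀ = 1/(1 + K1/[H⁺] + K1K2/[H⁺]²) = 1/(1 + 10^+2.35 + 10^+1.42) = 0.003981
DIC = [CO2*]/α₀ = 2.536×10^-5 / 0.003981 = 6.370 mmol/kg
[CO3²⁻] = α₂·DIC; α₂ = 0.1047, so [CO3²⁻] = 0.1047 × 6.370 = 0.667 mmol/kg

[CO3²⁻] = 0.667 mmol/kg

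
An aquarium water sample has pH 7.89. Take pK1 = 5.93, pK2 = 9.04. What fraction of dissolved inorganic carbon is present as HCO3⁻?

α₁ = 0.924

α₁ = 1 / (1 + [H⁺]/K1 + K2/[H⁺]) = 1 / (1 + 10^-1.96 + 10^-1.15)
   = 1 / (1 + 0.010965 + 0.070795) = 1/1.0818 = 0.9244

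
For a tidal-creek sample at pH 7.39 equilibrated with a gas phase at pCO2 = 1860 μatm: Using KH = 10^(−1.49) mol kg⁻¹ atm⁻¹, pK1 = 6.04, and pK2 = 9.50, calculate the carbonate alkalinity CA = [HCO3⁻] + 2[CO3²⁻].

CA = 1.37 mmol/kg

[CO2*] = KH · pCO2 = 10^(−1.49) × 1860×10^-6 = 6.019×10^-5 mol/kg
α₀ = 1/(1 + K1/[H⁺] + K1K2/[H⁺]²) = 1/(1 + 10^+1.35 + 10^-0.76) = 0.04244
DIC = [CO2*]/α₀ = 6.019×10^-5 / 0.04244 = 1.418 mmol/kg
CA = (α₁ + 2α₂)·DIC = (0.9502 + 2×0.007376) × 1.418 = 1.37 mmol/kg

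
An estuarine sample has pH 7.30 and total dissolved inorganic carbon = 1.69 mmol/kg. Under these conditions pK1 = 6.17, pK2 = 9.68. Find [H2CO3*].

α₀ = 1 / (1 + K1/[H⁺] + K1K2/[H⁺]²) = 1 / (1 + 10^+1.13 + 10^-1.25)
   = 1 / (1 + 13.490 + 0.056234) = 1/14.546 = 0.06875
[CO2*] = α₀ × DIC = 0.06875 × 1.69 = 0.116 mmol/kg

[CO2*] = 0.116 mmol/kg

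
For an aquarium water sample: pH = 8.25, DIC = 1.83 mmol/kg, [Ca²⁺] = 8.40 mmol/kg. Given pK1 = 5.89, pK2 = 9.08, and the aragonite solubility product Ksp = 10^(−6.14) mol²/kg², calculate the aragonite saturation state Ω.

Ω = 2.72

α₂ = 1 / (1 + [H⁺]/K2 + [H⁺]²/(K1K2)) = 1 / (1 + 10^+0.83 + 10^-1.53)
   = 1 / (1 + 6.7608 + 0.029512) = 1/7.7903 = 0.1284
[CO3²⁻] = α₂ × DIC = 0.1284 × 1.83 = 0.2349 mmol/kg
Ksp = 10^(−6.14) = 7.244×10^-7
Ω = [Ca²⁺][CO3²⁻]/Ksp = (8.40×10^-3)(2.349×10^-4) / 7.244×10^-7 = 2.72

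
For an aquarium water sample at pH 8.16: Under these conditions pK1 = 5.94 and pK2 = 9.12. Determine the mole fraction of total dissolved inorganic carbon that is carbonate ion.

α₂ = 1 / (1 + [H⁺]/K2 + [H⁺]²/(K1K2)) = 1 / (1 + 10^+0.96 + 10^-1.26)
   = 1 / (1 + 9.1201 + 0.054954) = 1/10.175 = 0.09828

α₂ = 0.0983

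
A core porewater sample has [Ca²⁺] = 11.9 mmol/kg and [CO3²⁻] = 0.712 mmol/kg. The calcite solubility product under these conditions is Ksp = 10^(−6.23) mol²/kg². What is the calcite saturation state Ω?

Ksp = 10^(−6.23) = 5.888×10^-7
Ω = [Ca²⁺][CO3²⁻]/Ksp = (11.9×10^-3)(0.712×10^-3) / 5.888×10^-7 = 14.4

Ω = 14.4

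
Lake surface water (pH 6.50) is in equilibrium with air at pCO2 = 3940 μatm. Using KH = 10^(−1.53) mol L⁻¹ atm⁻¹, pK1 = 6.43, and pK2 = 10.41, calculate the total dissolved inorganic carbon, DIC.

[CO2*] = KH · pCO2 = 10^(−1.53) × 3940×10^-6 = 1.163×10^-4 mol/L
α₀ = 1/(1 + K1/[H⁺] + K1K2/[H⁺]²) = 1/(1 + 10^+0.07 + 10^-3.84) = 0.4598
DIC = [CO2*]/α₀ = 1.163×10^-4 / 0.4598 = 0.253 mmol/L

DIC = 0.253 mmol/L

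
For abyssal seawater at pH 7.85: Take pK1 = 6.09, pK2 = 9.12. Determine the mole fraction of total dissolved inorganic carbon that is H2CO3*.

α₀ = 0.0162

α₀ = 1 / (1 + K1/[H⁺] + K1K2/[H⁺]²) = 1 / (1 + 10^+1.76 + 10^+0.49)
   = 1 / (1 + 57.544 + 3.0903) = 1/61.634 = 0.01622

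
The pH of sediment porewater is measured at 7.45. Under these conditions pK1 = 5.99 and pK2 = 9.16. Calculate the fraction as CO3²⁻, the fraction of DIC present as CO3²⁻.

α₂ = 1 / (1 + [H⁺]/K2 + [H⁺]²/(K1K2)) = 1 / (1 + 10^+1.71 + 10^+0.25)
   = 1 / (1 + 51.286 + 1.7783) = 1/54.064 = 0.01850

α₂ = 0.0185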